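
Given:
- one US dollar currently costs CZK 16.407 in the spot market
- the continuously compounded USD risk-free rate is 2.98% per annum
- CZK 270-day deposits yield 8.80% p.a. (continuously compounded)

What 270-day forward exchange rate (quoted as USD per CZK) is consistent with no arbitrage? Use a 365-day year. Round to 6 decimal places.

0.058381

T = 270/365 years.
Growth of 1 CZK over T: e^(0.0880×270/365) = 1.0672614.
Growth of 1 USD over T: e^(0.0298×270/365) = 1.0222886.
So F = 16.407 × 1.0672614 / 1.0222886 = 17.12878 (CZK/USD).
Quoted the other way: 1/17.12878 = 0.058381 USD per CZK.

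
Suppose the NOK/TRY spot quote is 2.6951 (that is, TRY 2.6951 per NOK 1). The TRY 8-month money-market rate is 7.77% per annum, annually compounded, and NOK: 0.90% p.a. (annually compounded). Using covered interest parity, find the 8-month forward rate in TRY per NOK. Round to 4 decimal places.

2.8161

T = 8/12 years.
TRY growth factor: (1 + 0.0777)^(8/12) = 1.0511514.
Growth of 1 NOK over T: (1 + 0.0090)^(8/12) = 1.005991.
Forward (TRY per NOK) = 2.6951 × 1.0511514 / 1.005991 = 2.816087.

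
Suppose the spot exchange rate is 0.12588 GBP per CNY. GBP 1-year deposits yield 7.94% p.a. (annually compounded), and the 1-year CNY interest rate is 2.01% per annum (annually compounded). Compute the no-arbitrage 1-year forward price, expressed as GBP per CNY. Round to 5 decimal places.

0.13320

T = 1 year.
Growth of 1 GBP over T: (1 + 0.0794)^1 = 1.079400.
CNY accumulates by (1 + 0.0201)^1 = 1.020100.
Forward (GBP per CNY) = 0.12588 × 1.079400 / 1.020100 = 0.1331976.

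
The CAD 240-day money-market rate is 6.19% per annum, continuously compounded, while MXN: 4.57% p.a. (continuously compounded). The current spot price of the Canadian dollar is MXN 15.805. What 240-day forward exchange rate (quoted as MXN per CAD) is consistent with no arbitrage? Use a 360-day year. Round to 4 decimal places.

15.6352

T = 240/360 years.
MXN accumulates by e^(0.0457×240/360) = 1.03093552.
CAD accumulates by e^(0.0619×240/360) = 1.04212997.
Forward (MXN per CAD) = 15.805 × 1.03093552 / 1.04212997 = 15.635224.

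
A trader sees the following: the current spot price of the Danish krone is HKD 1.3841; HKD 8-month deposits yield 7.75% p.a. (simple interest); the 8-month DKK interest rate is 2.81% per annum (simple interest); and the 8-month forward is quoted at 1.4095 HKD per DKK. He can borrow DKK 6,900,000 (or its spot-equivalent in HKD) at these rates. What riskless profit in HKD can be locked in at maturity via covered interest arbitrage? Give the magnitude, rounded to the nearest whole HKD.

HKD 135,980

T = 8/12 years.
Keep in DKK, deliver into the forward: 6,900,000·1.018733333·1.4095 = HKD 9,907,741.97.
Swap to HKD now, deposit: 6,900,000·1.3841·1.051666667 = HKD 10,043,721.65.
The quoted forward undervalues DKK, so borrow DKK, convert to HKD at spot, deposit the HKD at 7.75%, and buy DKK forward at 1.4095 to cover the loan.
The gap between the two covered legs is HKD 135,980.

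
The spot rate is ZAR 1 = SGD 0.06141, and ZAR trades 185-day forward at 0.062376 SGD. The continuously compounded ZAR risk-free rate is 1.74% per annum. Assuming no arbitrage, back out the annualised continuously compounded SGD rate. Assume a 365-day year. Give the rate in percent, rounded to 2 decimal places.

T = 185/365 years.
By CIP, F/S equals the SGD-to-ZAR growth ratio: 0.062376/0.06141 = 1.0157303.
The ZAR side grows by e^(0.0174×185/365) = 1.0088582.
So the SGD growth factor = 1.0247278.
Take logs: ln 1.0247278 / (185/365) = 0.048194, so 4.82%.

4.82%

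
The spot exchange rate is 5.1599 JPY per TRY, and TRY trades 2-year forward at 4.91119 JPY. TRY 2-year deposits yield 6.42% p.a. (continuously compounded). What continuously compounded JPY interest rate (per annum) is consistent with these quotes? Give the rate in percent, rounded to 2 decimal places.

T = 2 years.
By CIP, F/S equals the JPY-to-TRY growth ratio: 4.91119/5.1599 = 0.9517995.
TRY growth factor: e^(0.0642×2) = 1.1370077.
So the JPY growth factor = 1.0822034.
r = ln(1.0822034)/2 = 0.039500 → 3.95%.

3.95%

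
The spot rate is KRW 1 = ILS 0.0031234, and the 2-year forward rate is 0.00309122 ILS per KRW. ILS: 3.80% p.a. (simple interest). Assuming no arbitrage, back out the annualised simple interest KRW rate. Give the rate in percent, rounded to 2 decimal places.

T = 2 years.
F/S = 0.00309122/0.0031234 = 0.9896971 = (growth of ILS) / (growth of KRW).
The ILS side grows by 1 + 0.0380×2 = 1.076000.
So the KRW growth factor = 1.0872013.
(1.0872013 − 1)/T = 0.043601, i.e. 4.36%.

4.36%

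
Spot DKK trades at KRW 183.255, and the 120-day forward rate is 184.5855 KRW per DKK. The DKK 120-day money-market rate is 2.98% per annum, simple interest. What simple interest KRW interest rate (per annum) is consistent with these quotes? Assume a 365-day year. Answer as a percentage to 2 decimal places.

5.21%

T = 120/365 years.
CIP gives F = S · g_KRW/g_DKK, so g_KRW/g_DKK = 184.5855/183.255 = 1.0072604.
DKK growth factor: 1 + 0.0298×120/365 = 1.0097973.
Hence g_KRW = 1.0171288.
(1.0171288 − 1)/T = 0.052100, i.e. 5.21%.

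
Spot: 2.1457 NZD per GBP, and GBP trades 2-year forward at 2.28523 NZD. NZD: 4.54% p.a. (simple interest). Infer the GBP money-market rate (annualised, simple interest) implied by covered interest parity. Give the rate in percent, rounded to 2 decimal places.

1.21%

T = 2 years.
F/S = 2.28523/2.1457 = 1.0650277 = (growth of NZD) / (growth of GBP).
The NZD side grows by 1 + 0.0454×2 = 1.090800.
So the GBP growth factor = 1.0241987.
r = (1.0241987 − 1)/2 = 0.012099 → 1.21%.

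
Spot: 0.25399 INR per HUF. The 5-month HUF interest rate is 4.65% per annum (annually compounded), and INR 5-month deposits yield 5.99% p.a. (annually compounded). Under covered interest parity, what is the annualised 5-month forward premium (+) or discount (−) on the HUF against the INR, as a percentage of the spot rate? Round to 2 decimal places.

T = 5/12 years.
No-arbitrage forward: 0.25399 × 1.0245356 / 1.0191185 = 0.25534008 INR/HUF.
(F − S)/S ÷ T = (0.25534008 − 0.25399)/0.25399/(5/12) = 0.012757 → 1.28%.

+1.28%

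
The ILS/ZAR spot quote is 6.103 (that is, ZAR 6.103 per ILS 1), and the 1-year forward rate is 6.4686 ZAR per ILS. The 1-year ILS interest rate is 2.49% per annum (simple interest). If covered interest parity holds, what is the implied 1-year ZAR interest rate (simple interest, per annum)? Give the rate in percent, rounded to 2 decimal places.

T = 1 year.
F/S = 6.4686/6.103 = 1.0599050 = (growth of ZAR) / (growth of ILS).
The ILS side grows by 1 + 0.0249×1 = 1.024900.
So the ZAR growth factor = 1.0862966.
r = (1.0862966 − 1)/1 = 0.086297 → 8.63%.

8.63%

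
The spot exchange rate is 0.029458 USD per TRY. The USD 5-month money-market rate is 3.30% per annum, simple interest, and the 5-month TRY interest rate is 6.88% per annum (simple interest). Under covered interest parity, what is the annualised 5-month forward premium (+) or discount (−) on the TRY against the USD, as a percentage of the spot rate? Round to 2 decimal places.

T = 5/12 years.
CIP forward (USD per TRY) = 0.029458 × 1.013750/1.0286667 = 0.029030829.
(F − S)/S ÷ T = (0.029030829 − 0.029458)/0.029458/(5/12) = -0.034802 → -3.48%.

-3.48%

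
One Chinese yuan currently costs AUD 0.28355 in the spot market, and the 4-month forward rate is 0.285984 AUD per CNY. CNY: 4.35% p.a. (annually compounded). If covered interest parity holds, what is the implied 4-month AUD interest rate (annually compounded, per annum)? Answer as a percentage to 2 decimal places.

T = 4/12 years.
F/S = 0.285984/0.28355 = 1.0085840 = (growth of AUD) / (growth of CNY).
CNY growth factor: (1 + 0.0435)^(4/12) = 1.0142947.
So the AUD growth factor = 1.0230014.
Annualise: 1.0230014^(12/4) − 1 = 0.070604 = 7.06%.

7.06%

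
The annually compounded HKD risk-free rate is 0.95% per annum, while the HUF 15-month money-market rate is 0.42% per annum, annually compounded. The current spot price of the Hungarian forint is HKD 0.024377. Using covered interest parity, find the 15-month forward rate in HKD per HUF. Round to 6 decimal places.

0.024538

T = 15/12 years.
Growth of 1 HKD over T: (1 + 0.0095)^(15/12) = 1.0118891.
HUF growth factor: (1 + 0.0042)^(15/12) = 1.0052528.
So F = 0.024377 × 1.0118891 / 1.0052528 = 0.02453793 (HKD/HUF).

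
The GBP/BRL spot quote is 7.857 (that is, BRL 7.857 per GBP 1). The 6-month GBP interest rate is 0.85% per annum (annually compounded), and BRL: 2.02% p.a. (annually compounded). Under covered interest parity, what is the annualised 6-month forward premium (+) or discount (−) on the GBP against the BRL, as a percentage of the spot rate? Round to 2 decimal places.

T = 6/12 years.
No-arbitrage forward: 7.857 × 1.0100495 / 1.004241 = 7.902445 BRL/GBP.
Annualised premium = (F − S)/S × (1/T) = (7.902445 − 7.857)/7.857 ÷ (6/12) = 1.16%.

+1.16%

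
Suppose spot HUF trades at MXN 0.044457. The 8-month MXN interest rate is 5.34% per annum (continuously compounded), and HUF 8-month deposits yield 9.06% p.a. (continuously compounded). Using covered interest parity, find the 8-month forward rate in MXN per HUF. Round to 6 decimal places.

0.043368

T = 8/12 years.
MXN growth factor: e^(0.0534×8/12) = 1.0362413.
HUF growth factor: e^(0.0906×8/12) = 1.0622614.
CIP: F = S · (grow MXN)/(grow HUF) = 0.044457 × 1.0362413/1.0622614 = 0.04336803 MXN per HUF.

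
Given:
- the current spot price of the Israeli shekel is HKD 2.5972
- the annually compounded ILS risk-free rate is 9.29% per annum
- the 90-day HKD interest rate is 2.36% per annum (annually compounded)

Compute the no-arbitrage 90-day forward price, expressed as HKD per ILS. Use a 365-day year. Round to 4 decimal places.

2.5556

T = 90/365 years.
HKD accumulates by (1 + 0.0236)^(90/365) = 1.0057681.
Growth of 1 ILS over T: (1 + 0.0929)^(90/365) = 1.0221461.
Forward (HKD per ILS) = 2.5972 × 1.0057681 / 1.0221461 = 2.555585.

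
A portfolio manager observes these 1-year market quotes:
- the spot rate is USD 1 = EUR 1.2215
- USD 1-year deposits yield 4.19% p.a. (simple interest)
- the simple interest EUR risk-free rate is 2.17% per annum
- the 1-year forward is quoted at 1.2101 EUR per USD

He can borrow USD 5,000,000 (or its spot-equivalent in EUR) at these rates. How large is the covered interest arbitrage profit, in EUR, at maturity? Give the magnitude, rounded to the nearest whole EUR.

T = 1 year.
Invest the USD and cover forward: 5,000,000 × 1.041900 × 1.2101 = EUR 6,304,015.95.
Convert at spot and invest in EUR: 5,000,000 × 1.2215 × 1.021700 = EUR 6,240,032.75.
The quoted forward overvalues USD, so borrow EUR, buy USD at spot, deposit the USD at 4.19%, and sell the proceeds forward at 1.2101.
The gap between the two covered legs is EUR 63,983.

EUR 63,983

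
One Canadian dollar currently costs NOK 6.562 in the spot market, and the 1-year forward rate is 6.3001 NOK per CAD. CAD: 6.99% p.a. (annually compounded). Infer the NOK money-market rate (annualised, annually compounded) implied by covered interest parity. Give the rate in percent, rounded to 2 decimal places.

2.72%

T = 1 year.
CIP gives F = S · g_NOK/g_CAD, so g_NOK/g_CAD = 6.3001/6.562 = 0.9600884.
CAD growth factor: (1 + 0.0699)^1 = 1.069900.
That pins the NOK growth at 1.0271986.
r = 1.0271986^(1/1) − 1 = 0.027199 → 2.72%.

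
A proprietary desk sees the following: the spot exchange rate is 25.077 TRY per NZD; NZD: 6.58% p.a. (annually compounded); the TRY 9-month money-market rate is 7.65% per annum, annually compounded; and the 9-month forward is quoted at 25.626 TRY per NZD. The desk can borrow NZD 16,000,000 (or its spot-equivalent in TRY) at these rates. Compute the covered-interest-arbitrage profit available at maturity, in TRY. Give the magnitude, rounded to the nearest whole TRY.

T = 9/12 years.
Invest the NZD and cover forward: 16,000,000 × 1.04895482972 × 25.626 = TRY 430,088,263.46.
Convert at spot and invest in TRY: 16,000,000 × 25.077 × 1.0568431227 = TRY 424,039,279.81.
The quoted forward overvalues NZD, so borrow TRY, buy NZD at spot, deposit the NZD at 6.58%, and sell the proceeds forward at 25.626.
The gap between the two covered legs is TRY 6,048,984.

TRY 6,048,984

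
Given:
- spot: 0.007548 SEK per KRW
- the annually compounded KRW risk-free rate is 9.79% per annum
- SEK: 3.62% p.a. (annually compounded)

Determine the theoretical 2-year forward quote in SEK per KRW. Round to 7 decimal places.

T = 2 years.
SEK growth factor: (1 + 0.0362)^2 = 1.0737104.
Growth of 1 KRW over T: (1 + 0.0979)^2 = 1.2053844.
Forward (SEK per KRW) = 0.007548 × 1.0737104 / 1.2053844 = 0.006723470.

0.0067235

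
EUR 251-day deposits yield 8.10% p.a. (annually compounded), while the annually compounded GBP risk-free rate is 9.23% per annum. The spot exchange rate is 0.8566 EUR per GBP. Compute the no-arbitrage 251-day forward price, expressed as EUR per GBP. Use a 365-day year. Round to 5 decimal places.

T = 251/365 years.
Growth of 1 EUR over T: (1 + 0.0810)^(251/365) = 1.0550206.
GBP accumulates by (1 + 0.0923)^(251/365) = 1.0625923.
Forward (EUR per GBP) = 0.8566 × 1.0550206 / 1.0625923 = 0.8504961.

0.85050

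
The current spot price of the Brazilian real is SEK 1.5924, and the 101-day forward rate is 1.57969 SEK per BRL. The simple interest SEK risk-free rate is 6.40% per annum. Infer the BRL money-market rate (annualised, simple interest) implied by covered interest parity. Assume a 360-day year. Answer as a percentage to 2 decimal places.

T = 101/360 years.
By CIP, F/S equals the SEK-to-BRL growth ratio: 1.57969/1.5924 = 0.9920183.
SEK growth factor: 1 + 0.0640×101/360 = 1.0179556.
So the BRL growth factor = 1.026146.
(1.026146 − 1)/T = 0.093194, i.e. 9.32%.

9.32%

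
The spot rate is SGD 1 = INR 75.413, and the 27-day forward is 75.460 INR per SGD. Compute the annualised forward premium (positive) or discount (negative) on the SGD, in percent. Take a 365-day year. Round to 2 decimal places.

T = 27/365 years.
Period premium: (75.460 − 75.413)/75.413 = 0.0006232.
×(1/T) gives 0.84% p.a.

+0.84%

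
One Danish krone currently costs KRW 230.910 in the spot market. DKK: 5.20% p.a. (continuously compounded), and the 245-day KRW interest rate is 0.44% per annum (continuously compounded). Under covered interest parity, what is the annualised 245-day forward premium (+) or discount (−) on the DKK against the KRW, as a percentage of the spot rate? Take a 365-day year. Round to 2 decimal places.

T = 245/365 years.
F = S · g_KRW/g_DKK = 230.91 × 1.0029578/1.0355204 = 223.648888.
Annualised premium = (F − S)/S × (1/T) = (223.648888 − 230.91)/230.91 ÷ (245/365) = -4.68%.

-4.68%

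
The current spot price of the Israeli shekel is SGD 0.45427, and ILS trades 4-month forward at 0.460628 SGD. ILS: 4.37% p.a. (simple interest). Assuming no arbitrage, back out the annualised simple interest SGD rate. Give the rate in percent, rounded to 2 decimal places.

8.63%

T = 4/12 years.
CIP gives F = S · g_SGD/g_ILS, so g_SGD/g_ILS = 0.460628/0.45427 = 1.0139961.
The ILS side grows by 1 + 0.0437×4/12 = 1.0145667.
So the SGD growth factor = 1.0287667.
(1.0287667 − 1)/T = 0.086300, i.e. 8.63%.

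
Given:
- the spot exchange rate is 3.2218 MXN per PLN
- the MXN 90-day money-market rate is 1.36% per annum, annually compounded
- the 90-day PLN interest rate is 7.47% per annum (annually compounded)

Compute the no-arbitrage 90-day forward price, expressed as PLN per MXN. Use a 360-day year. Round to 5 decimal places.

0.31496

T = 90/360 years.
MXN accumulates by (1 + 0.0136)^(90/360) = 1.0033828.
PLN growth factor: (1 + 0.0747)^(90/360) = 1.0181736.
Forward (MXN per PLN) = 3.2218 × 1.0033828 / 1.0181736 = 3.174998.
Quoted the other way: 1/3.174998 = 0.31496 PLN per MXN.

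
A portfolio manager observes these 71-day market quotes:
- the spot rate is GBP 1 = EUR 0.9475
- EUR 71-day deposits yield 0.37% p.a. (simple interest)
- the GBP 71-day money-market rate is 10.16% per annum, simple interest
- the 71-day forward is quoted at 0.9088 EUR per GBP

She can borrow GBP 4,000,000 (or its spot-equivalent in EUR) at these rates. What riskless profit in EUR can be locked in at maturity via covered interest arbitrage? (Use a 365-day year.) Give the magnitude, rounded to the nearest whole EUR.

T = 71/365 years.
Keep in GBP, deliver into the forward: 4,000,000·1.019763288·0.9088 = EUR 3,707,043.50.
Swap to EUR now, deposit: 4,000,000·0.9475·1.000719726 = EUR 3,792,727.76.
The quoted forward undervalues GBP, so borrow GBP, convert to EUR at spot, deposit the EUR at 0.37%, and buy GBP forward at 0.9088 to cover the loan.
Arbitrage profit = |3,707,043.50 − 3,792,727.76| = EUR 85,684.

EUR 85,684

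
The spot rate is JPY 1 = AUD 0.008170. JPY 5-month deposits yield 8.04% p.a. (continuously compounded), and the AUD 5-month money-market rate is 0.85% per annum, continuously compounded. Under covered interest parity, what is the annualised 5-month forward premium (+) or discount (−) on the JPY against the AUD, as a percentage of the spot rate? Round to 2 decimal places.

T = 5/12 years.
No-arbitrage forward: 0.00817 × 1.0035479 / 1.0340674 = 0.007928870 AUD/JPY.
(F − S)/S ÷ T = (0.007928870 − 0.00817)/0.00817/(5/12) = -0.070834 → -7.08%.

-7.08%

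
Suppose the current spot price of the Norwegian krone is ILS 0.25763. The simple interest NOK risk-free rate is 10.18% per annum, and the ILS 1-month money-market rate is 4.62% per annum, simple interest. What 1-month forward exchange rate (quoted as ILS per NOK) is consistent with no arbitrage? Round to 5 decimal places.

T = 1/12 years.
Growth of 1 ILS over T: 1 + 0.0462×1/12 = 1.003850.
NOK growth factor: 1 + 0.1018×1/12 = 1.0084833.
CIP: F = S · (grow ILS)/(grow NOK) = 0.25763 × 1.003850/1.0084833 = 0.2564464 ILS per NOK.

0.25645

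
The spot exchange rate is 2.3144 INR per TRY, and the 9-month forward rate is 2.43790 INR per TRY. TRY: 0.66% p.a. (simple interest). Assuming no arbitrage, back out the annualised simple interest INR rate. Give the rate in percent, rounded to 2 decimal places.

7.81%

T = 9/12 years.
F/S = 2.4379/2.3144 = 1.0533616 = (growth of INR) / (growth of TRY).
The TRY side grows by 1 + 0.0066×9/12 = 1.004950.
Hence g_INR = 1.0585757.
r = (1.0585757 − 1)/(9/12) = 0.078101 → 7.81%.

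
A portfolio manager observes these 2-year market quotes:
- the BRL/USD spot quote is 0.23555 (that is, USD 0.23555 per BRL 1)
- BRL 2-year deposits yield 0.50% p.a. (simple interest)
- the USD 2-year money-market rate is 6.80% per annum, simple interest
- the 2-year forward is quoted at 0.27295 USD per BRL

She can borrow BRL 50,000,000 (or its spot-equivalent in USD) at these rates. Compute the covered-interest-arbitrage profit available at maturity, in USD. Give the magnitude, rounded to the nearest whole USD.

T = 2 years.
Route A — deposit BRL, sell forward: 50,000,000 × 1.010000 × 0.27295 = USD 13,783,975.00.
Route B — convert at spot, deposit USD: 50,000,000 × 0.23555 × 1.136000 = USD 13,379,240.00.
The quoted forward overvalues BRL, so borrow USD, buy BRL at spot, deposit the BRL at 0.50%, and sell the proceeds forward at 0.27295.
Profit = 13,783,975.00 − 13,379,240.00 = USD 404,735.

USD 404,735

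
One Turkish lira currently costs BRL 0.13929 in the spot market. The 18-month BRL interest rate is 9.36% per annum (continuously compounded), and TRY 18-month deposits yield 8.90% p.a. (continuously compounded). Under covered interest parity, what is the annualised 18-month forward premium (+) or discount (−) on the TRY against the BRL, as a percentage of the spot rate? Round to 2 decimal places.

+0.46%

T = 18/12 years.
F = S · g_BRL/g_TRY = 0.13929 × 1.150734/1.1428213 = 0.14025442.
(F − S)/S ÷ T = (0.14025442 − 0.13929)/0.13929/(18/12) = 0.004616 → 0.46%.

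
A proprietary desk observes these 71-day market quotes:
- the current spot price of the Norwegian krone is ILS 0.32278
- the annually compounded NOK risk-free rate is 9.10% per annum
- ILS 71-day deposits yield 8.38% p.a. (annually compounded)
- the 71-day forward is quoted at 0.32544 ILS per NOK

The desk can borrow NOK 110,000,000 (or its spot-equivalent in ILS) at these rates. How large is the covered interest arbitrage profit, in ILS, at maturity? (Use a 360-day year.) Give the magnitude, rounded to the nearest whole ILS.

ILS 344,808

T = 71/360 years.
Route A — deposit NOK, sell forward: 110,000,000 × 1.0173253848 × 0.32544 = ILS 36,418,621.06.
Route B — convert at spot, deposit ILS: 110,000,000 × 0.32278 × 1.0159977551 = ILS 36,073,813.09.
The quoted forward overvalues NOK, so borrow ILS, buy NOK at spot, deposit the NOK at 9.10%, and sell the proceeds forward at 0.32544.
Profit = 36,418,621.06 − 36,073,813.09 = ILS 344,808.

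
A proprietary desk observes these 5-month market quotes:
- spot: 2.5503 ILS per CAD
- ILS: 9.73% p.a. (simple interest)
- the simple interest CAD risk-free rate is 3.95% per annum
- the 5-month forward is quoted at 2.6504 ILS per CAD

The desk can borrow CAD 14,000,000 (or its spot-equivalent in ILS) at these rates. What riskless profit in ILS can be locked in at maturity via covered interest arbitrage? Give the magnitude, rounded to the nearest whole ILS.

T = 5/12 years.
Route A — deposit CAD, sell forward: 14,000,000 × 1.0164583333 × 2.6504 = ILS 37,716,296.33.
Route B — convert at spot, deposit ILS: 14,000,000 × 2.5503 × 1.0405416667 = ILS 37,151,707.78.
The quoted forward overvalues CAD, so borrow ILS, buy CAD at spot, deposit the CAD at 3.95%, and sell the proceeds forward at 2.6504.
Profit = 37,716,296.33 − 37,151,707.78 = ILS 564,589.

ILS 564,589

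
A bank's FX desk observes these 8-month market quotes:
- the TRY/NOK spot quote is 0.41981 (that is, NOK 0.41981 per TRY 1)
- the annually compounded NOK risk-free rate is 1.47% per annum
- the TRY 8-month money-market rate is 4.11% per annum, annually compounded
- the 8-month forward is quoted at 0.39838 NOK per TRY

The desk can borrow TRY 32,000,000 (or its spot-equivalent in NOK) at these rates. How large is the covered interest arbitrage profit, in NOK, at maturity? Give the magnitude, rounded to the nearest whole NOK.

T = 8/12 years.
Route A — deposit TRY, sell forward: 32,000,000 × 1.0272156585 × 0.39838 = NOK 13,095,109.57.
Route B — convert at spot, deposit NOK: 32,000,000 × 0.41981 × 1.0097761455 = NOK 13,565,251.96.
The quoted forward undervalues TRY, so borrow TRY, convert to NOK at spot, deposit the NOK at 1.47%, and buy TRY forward at 0.39838 to cover the loan.
The gap between the two covered legs is NOK 470,142.

NOK 470,142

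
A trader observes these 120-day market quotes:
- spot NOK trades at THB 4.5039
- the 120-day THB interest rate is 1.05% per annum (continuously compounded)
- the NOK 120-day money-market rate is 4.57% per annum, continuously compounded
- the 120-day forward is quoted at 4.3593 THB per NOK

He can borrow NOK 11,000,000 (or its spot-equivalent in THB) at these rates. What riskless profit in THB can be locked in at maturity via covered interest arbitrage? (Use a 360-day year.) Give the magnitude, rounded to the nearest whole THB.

T = 120/360 years.
Route A — deposit NOK, sell forward: 11,000,000 × 1.015349952 × 4.3593 = THB 48,688,365.50.
Route B — convert at spot, deposit THB: 11,000,000 × 4.5039 × 1.0035061322 = THB 49,716,603.96.
The quoted forward undervalues NOK, so borrow NOK, convert to THB at spot, deposit the THB at 1.05%, and buy NOK forward at 4.3593 to cover the loan.
The gap between the two covered legs is THB 1,028,238.

THB 1,028,238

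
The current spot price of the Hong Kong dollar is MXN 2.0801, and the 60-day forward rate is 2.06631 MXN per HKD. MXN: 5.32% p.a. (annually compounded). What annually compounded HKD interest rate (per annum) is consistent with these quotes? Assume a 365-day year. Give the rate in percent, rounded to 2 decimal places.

T = 60/365 years.
By CIP, F/S equals the MXN-to-HKD growth ratio: 2.06631/2.0801 = 0.9933705.
The MXN side grows by (1 + 0.0532)^(60/365) = 1.0085569.
That pins the HKD growth at 1.0152878.
Annualise: 1.0152878^(365/60) − 1 = 0.096691 = 9.67%.

9.67%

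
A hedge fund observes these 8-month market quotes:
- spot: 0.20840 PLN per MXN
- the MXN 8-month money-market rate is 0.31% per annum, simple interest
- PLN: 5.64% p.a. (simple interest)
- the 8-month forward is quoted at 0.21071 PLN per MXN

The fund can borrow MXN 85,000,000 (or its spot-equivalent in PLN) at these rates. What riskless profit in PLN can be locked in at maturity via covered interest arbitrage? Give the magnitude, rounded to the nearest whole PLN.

PLN 432,682

T = 8/12 years.
Route A — deposit MXN, sell forward: 85,000,000 × 1.0020666667 × 0.21071 = PLN 17,947,364.72.
Route B — convert at spot, deposit PLN: 85,000,000 × 0.20840 × 1.037600 = PLN 18,380,046.40.
The quoted forward undervalues MXN, so borrow MXN, convert to PLN at spot, deposit the PLN at 5.64%, and buy MXN forward at 0.21071 to cover the loan.
The gap between the two covered legs is PLN 432,682.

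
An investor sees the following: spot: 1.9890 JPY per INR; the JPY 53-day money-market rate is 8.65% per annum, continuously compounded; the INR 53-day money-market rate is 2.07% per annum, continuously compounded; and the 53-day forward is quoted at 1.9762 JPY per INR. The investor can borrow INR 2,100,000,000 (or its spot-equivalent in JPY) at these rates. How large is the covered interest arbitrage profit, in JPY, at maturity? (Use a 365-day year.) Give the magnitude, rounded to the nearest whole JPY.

T = 53/365 years.
Route A — deposit INR, sell forward: 2,100,000,000 × 1.003010275231 × 1.9762 = JPY 4,162,512,702.41.
Route B — convert at spot, deposit JPY: 2,100,000,000 × 1.9890 × 1.012639485506 = JPY 4,229,693,867.01.
The quoted forward undervalues INR, so borrow INR, convert to JPY at spot, deposit the JPY at 8.65%, and buy INR forward at 1.9762 to cover the loan.
The gap between the two covered legs is JPY 67,181,165.

JPY 67,181,165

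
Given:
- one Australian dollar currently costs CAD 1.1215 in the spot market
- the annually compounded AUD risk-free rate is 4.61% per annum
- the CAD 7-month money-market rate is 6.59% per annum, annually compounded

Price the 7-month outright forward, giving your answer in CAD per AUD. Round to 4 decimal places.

1.1338

T = 7/12 years.
CAD growth factor: (1 + 0.0659)^(7/12) = 1.0379297.
AUD growth factor: (1 + 0.0461)^(7/12) = 1.0266389.
Forward (CAD per AUD) = 1.1215 × 1.0379297 / 1.0266389 = 1.133834.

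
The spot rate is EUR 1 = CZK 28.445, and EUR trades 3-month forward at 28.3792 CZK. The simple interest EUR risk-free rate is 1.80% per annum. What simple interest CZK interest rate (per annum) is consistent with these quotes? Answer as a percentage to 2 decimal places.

T = 3/12 years.
F/S = 28.3792/28.445 = 0.9976868 = (growth of CZK) / (growth of EUR).
EUR growth factor: 1 + 0.0180×3/12 = 1.004500.
So the CZK growth factor = 1.0021764.
(1.0021764 − 1)/T = 0.008706, i.e. 0.87%.

0.87%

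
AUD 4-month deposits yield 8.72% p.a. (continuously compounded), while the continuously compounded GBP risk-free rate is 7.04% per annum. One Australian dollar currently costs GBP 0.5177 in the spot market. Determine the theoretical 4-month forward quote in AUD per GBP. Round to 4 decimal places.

T = 4/12 years.
GBP accumulates by e^(0.0704×4/12) = 1.0237442.
AUD accumulates by e^(0.0872×4/12) = 1.0294932.
So F = 0.5177 × 1.0237442 / 1.0294932 = 0.5148090 (GBP/AUD).
Quoted the other way: 1/0.5148090 = 1.9425 AUD per GBP.

1.9425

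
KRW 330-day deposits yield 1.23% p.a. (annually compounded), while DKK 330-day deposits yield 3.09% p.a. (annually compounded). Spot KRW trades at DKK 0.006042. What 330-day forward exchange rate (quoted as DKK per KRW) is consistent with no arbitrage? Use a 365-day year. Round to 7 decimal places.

0.0061423

T = 330/365 years.
DKK accumulates by (1 + 0.0309)^(330/365) = 1.0278961.
KRW growth factor: (1 + 0.0123)^(330/365) = 1.011114.
Forward (DKK per KRW) = 0.006042 × 1.0278961 / 1.011114 = 0.006142283.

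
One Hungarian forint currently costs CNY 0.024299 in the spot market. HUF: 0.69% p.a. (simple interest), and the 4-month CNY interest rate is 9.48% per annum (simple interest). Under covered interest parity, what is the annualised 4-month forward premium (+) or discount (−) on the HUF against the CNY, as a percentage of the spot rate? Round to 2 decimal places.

+8.77%

T = 4/12 years.
CIP forward (CNY per HUF) = 0.024299 × 1.031600/1.002300 = 0.025009327.
Annualised premium = (F − S)/S × (1/T) = (0.025009327 − 0.024299)/0.024299 ÷ (4/12) = 8.77%.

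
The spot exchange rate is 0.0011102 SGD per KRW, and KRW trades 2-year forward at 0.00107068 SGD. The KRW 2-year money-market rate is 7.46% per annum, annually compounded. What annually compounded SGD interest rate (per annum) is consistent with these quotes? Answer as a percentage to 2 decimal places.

5.53%

T = 2 years.
F/S = 0.00107068/0.0011102 = 0.9644028 = (growth of SGD) / (growth of KRW).
KRW growth factor: (1 + 0.0746)^2 = 1.1547652.
Hence g_SGD = 1.1136588.
r = 1.1136588^(1/2) − 1 = 0.055300 → 5.53%.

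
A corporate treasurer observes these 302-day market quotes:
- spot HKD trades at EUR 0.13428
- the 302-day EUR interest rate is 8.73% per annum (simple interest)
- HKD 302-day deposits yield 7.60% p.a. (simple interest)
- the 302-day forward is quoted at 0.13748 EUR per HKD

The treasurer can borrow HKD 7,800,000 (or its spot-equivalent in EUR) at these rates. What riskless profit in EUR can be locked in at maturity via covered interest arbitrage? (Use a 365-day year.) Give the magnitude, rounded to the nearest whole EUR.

EUR 16,737

T = 302/365 years.
Invest the HKD and cover forward: 7,800,000 × 1.062882192 × 0.13748 = EUR 1,139,775.34.
Convert at spot and invest in EUR: 7,800,000 × 0.13428 × 1.072231781 = EUR 1,123,038.41.
The quoted forward overvalues HKD, so borrow EUR, buy HKD at spot, deposit the HKD at 7.60%, and sell the proceeds forward at 0.13748.
The gap between the two covered legs is EUR 16,737.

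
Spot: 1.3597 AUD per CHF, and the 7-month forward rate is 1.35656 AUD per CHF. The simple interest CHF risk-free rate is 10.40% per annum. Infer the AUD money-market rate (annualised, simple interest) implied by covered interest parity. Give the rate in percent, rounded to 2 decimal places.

T = 7/12 years.
F/S = 1.35656/1.3597 = 0.9976907 = (growth of AUD) / (growth of CHF).
CHF growth factor: 1 + 0.1040×7/12 = 1.0606667.
Hence g_AUD = 1.0582173.
r = (1.0582173 − 1)/(7/12) = 0.099801 → 9.98%.

9.98%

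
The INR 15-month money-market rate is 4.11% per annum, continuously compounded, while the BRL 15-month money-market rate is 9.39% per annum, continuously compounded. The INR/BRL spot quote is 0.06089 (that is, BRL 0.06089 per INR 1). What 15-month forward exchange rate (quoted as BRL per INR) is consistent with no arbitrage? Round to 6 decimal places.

T = 15/12 years.
BRL accumulates by e^(0.0939×15/12) = 1.1245411.
INR accumulates by e^(0.0411×15/12) = 1.0527176.
So F = 0.06089 × 1.1245411 / 1.0527176 = 0.06504433 (BRL/INR).

0.065044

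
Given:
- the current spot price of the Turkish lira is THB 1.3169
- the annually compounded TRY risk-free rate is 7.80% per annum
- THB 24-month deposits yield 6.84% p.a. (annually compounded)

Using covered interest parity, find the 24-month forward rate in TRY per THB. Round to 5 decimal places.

0.77307

T = 2 years.
Growth of 1 THB over T: (1 + 0.0684)^2 = 1.1414786.
Growth of 1 TRY over T: (1 + 0.0780)^2 = 1.162084.
Forward (THB per TRY) = 1.3169 × 1.1414786 / 1.162084 = 1.293549.
Quoted the other way: 1/1.293549 = 0.77307 TRY per THB.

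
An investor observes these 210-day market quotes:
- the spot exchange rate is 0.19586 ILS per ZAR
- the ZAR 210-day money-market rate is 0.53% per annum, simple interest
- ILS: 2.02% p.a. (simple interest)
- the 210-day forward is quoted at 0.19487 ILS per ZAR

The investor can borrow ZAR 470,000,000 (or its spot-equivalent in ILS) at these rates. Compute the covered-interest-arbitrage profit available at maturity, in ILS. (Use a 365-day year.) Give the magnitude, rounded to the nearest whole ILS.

ILS 1,255,863

T = 210/365 years.
Invest the ZAR and cover forward: 470,000,000 × 1.0030493151 × 0.19487 = ILS 91,868,183.42.
Convert at spot and invest in ILS: 470,000,000 × 0.19586 × 1.0116219178 = ILS 93,124,046.35.
The quoted forward undervalues ZAR, so borrow ZAR, convert to ILS at spot, deposit the ILS at 2.02%, and buy ZAR forward at 0.19487 to cover the loan.
Arbitrage profit = |91,868,183.42 − 93,124,046.35| = ILS 1,255,863.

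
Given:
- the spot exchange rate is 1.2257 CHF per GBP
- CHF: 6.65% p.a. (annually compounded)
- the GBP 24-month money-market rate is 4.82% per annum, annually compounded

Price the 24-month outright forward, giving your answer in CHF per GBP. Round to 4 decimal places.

T = 2 years.
Growth of 1 CHF over T: (1 + 0.0665)^2 = 1.1374222.
Growth of 1 GBP over T: (1 + 0.0482)^2 = 1.0987232.
Forward (CHF per GBP) = 1.2257 × 1.1374222 / 1.0987232 = 1.268871.

1.2689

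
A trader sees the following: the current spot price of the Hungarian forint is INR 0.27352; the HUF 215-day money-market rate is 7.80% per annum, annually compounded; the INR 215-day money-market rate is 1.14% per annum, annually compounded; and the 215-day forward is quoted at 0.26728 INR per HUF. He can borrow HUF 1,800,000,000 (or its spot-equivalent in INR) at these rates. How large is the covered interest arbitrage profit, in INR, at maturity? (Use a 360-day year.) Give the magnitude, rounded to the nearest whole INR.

T = 215/360 years.
Invest the HUF and cover forward: 1,800,000,000 × 1.04587708756 × 0.26728 = INR 503,175,650.33.
Convert at spot and invest in INR: 1,800,000,000 × 0.27352 × 1.00679278529 = INR 495,680,332.74.
The quoted forward overvalues HUF, so borrow INR, buy HUF at spot, deposit the HUF at 7.80%, and sell the proceeds forward at 0.26728.
Profit = 503,175,650.33 − 495,680,332.74 = INR 7,495,318.

INR 7,495,318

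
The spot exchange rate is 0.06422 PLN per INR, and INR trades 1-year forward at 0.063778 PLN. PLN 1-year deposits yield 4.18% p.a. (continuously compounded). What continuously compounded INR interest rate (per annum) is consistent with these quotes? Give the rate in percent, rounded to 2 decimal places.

T = 1 year.
CIP gives F = S · g_PLN/g_INR, so g_PLN/g_INR = 0.063778/0.06422 = 0.9931174.
The PLN side grows by e^(0.0418×1) = 1.0426859.
That pins the INR growth at 1.049912.
r = ln(1.049912)/1 = 0.048706 → 4.87%.

4.87%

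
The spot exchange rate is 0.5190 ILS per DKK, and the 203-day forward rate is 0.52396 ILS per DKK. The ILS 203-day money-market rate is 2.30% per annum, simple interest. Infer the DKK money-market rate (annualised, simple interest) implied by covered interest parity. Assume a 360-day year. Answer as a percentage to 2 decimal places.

0.60%

T = 203/360 years.
F/S = 0.52396/0.519 = 1.0095568 = (growth of ILS) / (growth of DKK).
The ILS side grows by 1 + 0.0230×203/360 = 1.0129694.
That pins the DKK growth at 1.0033803.
(1.0033803 − 1)/T = 0.005995, i.e. 0.60%.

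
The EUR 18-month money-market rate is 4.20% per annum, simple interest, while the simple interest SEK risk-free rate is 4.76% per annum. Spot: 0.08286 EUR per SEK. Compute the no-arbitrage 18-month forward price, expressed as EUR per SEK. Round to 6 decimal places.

T = 18/12 years.
EUR growth factor: 1 + 0.0420×18/12 = 1.063000.
SEK growth factor: 1 + 0.0476×18/12 = 1.071400.
CIP: F = S · (grow EUR)/(grow SEK) = 0.08286 × 1.063000/1.071400 = 0.08221036 EUR per SEK.

0.082210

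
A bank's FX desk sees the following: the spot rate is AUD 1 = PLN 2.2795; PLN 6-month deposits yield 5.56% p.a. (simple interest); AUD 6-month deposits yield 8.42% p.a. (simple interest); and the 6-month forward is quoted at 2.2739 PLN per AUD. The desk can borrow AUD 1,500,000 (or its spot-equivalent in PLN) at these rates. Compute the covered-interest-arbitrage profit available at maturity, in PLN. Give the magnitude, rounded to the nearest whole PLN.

PLN 40,142

T = 6/12 years.
Keep in AUD, deliver into the forward: 1,500,000·1.042100·2.2739 = PLN 3,554,446.79.
Swap to PLN now, deposit: 1,500,000·2.2795·1.027800 = PLN 3,514,305.15.
The quoted forward overvalues AUD, so borrow PLN, buy AUD at spot, deposit the AUD at 8.42%, and sell the proceeds forward at 2.2739.
The gap between the two covered legs is PLN 40,142.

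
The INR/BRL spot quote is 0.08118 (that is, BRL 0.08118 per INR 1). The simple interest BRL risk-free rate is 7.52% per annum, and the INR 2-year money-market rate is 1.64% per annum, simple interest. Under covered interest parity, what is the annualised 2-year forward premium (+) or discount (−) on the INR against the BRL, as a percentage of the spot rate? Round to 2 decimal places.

+5.69%

T = 2 years.
No-arbitrage forward: 0.08118 × 1.150400 / 1.032800 = 0.09042358 BRL/INR.
Annualised premium = (F − S)/S × (1/T) = (0.09042358 − 0.08118)/0.08118 ÷ 2 = 5.69%.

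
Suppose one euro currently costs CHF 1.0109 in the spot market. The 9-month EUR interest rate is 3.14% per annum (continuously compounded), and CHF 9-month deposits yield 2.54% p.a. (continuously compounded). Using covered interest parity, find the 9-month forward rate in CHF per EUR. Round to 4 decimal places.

T = 9/12 years.
CHF accumulates by e^(0.0254×9/12) = 1.0192326.
Growth of 1 EUR over T: e^(0.0314×9/12) = 1.0238295.
CIP: F = S · (grow CHF)/(grow EUR) = 1.0109 × 1.0192326/1.0238295 = 1.006361 CHF per EUR.

1.0064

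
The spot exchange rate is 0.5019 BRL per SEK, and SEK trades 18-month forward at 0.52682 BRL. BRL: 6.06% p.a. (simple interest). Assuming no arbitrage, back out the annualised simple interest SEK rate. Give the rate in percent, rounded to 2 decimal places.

2.62%

T = 18/12 years.
F/S = 0.52682/0.5019 = 1.0496513 = (growth of BRL) / (growth of SEK).
The BRL side grows by 1 + 0.0606×18/12 = 1.090900.
That pins the SEK growth at 1.0392975.
r = (1.0392975 − 1)/(18/12) = 0.026198 → 2.62%.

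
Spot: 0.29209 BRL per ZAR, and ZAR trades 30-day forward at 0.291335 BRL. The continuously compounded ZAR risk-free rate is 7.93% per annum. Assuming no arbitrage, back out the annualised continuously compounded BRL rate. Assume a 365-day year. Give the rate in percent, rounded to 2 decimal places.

T = 30/365 years.
CIP gives F = S · g_BRL/g_ZAR, so g_BRL/g_ZAR = 0.291335/0.29209 = 0.9974152.
The ZAR side grows by e^(0.0793×30/365) = 1.0065391.
Hence g_BRL = 1.0039374.
Take logs: ln 1.0039374 / (30/365) = 0.047811, so 4.78%.

4.78%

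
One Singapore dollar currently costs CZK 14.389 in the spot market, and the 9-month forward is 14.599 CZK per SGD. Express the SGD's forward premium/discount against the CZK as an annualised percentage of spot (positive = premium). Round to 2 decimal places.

+1.95%

T = 9/12 years.
SGD trades forward at +1.45945% vs spot over the period.
Annualise by dividing by T: 0.0145945 / (9/12) = 0.019459 → 1.95%.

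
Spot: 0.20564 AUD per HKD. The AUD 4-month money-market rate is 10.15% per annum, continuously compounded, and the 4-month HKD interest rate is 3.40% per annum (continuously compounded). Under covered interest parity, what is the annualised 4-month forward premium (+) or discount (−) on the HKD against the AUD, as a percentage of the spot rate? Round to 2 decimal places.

+6.83%

T = 4/12 years.
F = S · g_AUD/g_HKD = 0.20564 × 1.0344122/1.0113978 = 0.21031935.
Annualised premium = (F − S)/S × (1/T) = (0.21031935 − 0.20564)/0.20564 ÷ (4/12) = 6.83%.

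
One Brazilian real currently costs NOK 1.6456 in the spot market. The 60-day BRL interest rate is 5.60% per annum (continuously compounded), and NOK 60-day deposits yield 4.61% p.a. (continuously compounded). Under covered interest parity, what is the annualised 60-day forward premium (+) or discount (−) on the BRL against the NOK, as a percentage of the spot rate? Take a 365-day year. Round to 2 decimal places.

-0.99%

T = 60/365 years.
No-arbitrage forward: 1.6456 × 1.0076069 / 1.009248 = 1.6429242 NOK/BRL.
Annualised premium = (F − S)/S × (1/T) = (1.6429242 − 1.6456)/1.6456 ÷ (60/365) = -0.99%.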